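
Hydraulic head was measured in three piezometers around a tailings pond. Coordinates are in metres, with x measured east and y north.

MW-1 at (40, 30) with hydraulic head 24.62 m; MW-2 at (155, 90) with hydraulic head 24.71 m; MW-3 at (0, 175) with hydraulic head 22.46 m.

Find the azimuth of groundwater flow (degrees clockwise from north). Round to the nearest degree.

330°

Taking MW-1 as reference: MW-2−MW-1 = (115, 60, +0.09); MW-3−MW-1 = (-40, 145, -2.16).
Determinant of the coordinate differences = 115·145 − (-40)·60 = 19075.
∂h/∂x = [(+0.09)·145 − (-2.16)·60] / 19075 = +0.007478
∂h/∂y = [115·(-2.16) − (-40)·(+0.09)] / 19075 = -0.01283
Flow direction (−∇h) has components (-0.007478 E, +0.01283 N).
Azimuth = atan2(E, N) = atan2(-0.007478, +0.01283) = 329.8° ≈ 330°.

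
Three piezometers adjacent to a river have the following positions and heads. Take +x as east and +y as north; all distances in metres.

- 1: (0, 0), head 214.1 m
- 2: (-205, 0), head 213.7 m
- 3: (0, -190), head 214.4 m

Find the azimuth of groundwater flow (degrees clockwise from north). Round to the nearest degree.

∂h/∂x = (213.7 − 214.1) / (-205 − 0) = +0.001951
∂h/∂y = (214.4 − 214.1) / (-190 − 0) = -0.001579
Flow direction (−∇h) has components (-0.001951 E, +0.001579 N).
Azimuth = atan2(E, N) = atan2(-0.001951, +0.001579) = 309.0° ≈ 309°.

309°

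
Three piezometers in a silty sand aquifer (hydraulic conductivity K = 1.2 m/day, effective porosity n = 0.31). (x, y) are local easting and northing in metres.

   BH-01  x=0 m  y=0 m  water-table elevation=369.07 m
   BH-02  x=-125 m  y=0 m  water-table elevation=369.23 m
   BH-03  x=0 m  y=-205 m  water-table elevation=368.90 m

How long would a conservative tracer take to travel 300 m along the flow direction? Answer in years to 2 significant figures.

140 years

∂h/∂x = (369.23 − 369.07) / (-125 − 0) = -0.001280
∂h/∂y = (368.90 − 369.07) / (-205 − 0) = +0.0008293
|∇h| = √(-0.001280² + 0.0008293²) = 0.001525
Seepage velocity v = K·i/n = 1.2 × 0.001525 / 0.31 = 0.005903 m/day.
t = 300 / 0.005903 = 5.082e+04 days = 139 years.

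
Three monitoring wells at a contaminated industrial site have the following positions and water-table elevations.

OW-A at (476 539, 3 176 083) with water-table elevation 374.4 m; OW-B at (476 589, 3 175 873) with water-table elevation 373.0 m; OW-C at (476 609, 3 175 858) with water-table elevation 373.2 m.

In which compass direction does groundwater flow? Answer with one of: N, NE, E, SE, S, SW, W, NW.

With h = a·x + b·y + c and OW-A as origin, the differences give:
  50·a + (-210)·b = -1.4
  70·a + (-225)·b = -1.2
Eliminate b (×(-225) and ×(-210), subtract): 3450·a = 63.00 → a = ∂h/∂x = +0.01826
Back-substitute: b = ∂h/∂y = +0.01101.
Flow = −∇h = (-0.01826 east, -0.01101 north), which points southwest.

SW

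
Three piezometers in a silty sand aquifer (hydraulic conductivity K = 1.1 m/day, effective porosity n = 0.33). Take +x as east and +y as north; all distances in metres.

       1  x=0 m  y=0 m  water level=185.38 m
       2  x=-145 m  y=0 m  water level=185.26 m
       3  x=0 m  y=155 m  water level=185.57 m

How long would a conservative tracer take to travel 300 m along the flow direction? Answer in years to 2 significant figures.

170 years

∂h/∂x = (185.26 − 185.38) / (-145 − 0) = +0.0008276
∂h/∂y = (185.57 − 185.38) / (155 − 0) = +0.001226
|∇h| = √(0.0008276² + 0.001226²) = 0.001479
Seepage velocity v = K·i/n = 1.1 × 0.001479 / 0.33 = 0.00493 m/day.
t = 300 / 0.00493 = 6.085e+04 days = 167 years.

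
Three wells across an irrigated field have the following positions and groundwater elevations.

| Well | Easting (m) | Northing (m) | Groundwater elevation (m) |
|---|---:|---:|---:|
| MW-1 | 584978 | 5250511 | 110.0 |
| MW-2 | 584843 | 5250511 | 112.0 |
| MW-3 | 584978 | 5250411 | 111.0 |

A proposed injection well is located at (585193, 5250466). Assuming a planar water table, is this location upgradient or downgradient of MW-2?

downgradient

∂h/∂x = (112.0 − 110.0) / (584843 − 584978) = -0.01481
∂h/∂y = (111.0 − 110.0) / (5250411 − 5250511) = -0.01000
Head at (585193, 5250466) = 110.0 + (-0.01481)·(215) + (-0.01000)·(-45) = 107.26 m.
That is lower than the 112.0 m at MW-2, so the point is downgradient.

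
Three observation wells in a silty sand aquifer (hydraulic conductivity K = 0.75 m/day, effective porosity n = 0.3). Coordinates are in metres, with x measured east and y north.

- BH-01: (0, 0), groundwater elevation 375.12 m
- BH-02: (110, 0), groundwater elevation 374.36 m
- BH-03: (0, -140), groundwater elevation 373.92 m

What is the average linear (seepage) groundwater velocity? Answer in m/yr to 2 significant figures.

∂h/∂x = (374.36 − 375.12) / (110 − 0) = -0.006909
∂h/∂y = (373.92 − 375.12) / (-140 − 0) = +0.008571
|∇h| = √(-0.006909² + 0.008571²) = 0.01101
Seepage velocity v = K·i/n = 0.75 × 0.01101 / 0.3 = 0.02753 m/day = 10.06 m/yr.

10 m/yr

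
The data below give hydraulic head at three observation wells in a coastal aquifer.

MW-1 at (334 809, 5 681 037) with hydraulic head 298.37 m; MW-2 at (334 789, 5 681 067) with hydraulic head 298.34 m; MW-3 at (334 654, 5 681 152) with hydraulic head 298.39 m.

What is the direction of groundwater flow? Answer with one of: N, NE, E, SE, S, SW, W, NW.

NE

Taking MW-1 as reference: MW-2−MW-1 = (-20, 30, -0.03); MW-3−MW-1 = (-155, 115, +0.02).
Solve a·Δx + b·Δy = Δh: det = (-20)·115 − (-155)·30 = 2350.
∂h/∂x = [(-0.03)·115 − (+0.02)·30] / 2350 = -0.001723
∂h/∂y = [(-20)·(+0.02) − (-155)·(-0.03)] / 2350 = -0.002149
Flow = −∇h = (+0.001723 east, +0.002149 north), which points northeast.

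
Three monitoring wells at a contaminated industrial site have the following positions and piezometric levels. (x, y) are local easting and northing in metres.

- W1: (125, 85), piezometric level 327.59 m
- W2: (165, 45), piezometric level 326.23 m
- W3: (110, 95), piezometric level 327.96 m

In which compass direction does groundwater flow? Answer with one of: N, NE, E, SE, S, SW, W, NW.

With h = a·x + b·y + c and W1 as origin, the differences give:
  40·a + (-40)·b = -1.36
  (-15)·a + 10·b = +0.37
Eliminate b (×10 and ×(-40), subtract): -200·a = 1.200 → a = ∂h/∂x = -0.006000
Back-substitute: b = ∂h/∂y = +0.02800.
Flow = −∇h = (+0.006000 east, -0.02800 north), which points south.

S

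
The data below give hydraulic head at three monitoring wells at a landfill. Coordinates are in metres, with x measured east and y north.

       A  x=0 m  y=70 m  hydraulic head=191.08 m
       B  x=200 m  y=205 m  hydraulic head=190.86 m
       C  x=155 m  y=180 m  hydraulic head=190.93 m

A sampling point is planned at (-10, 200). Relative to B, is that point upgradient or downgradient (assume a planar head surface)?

Taking A as reference: B−A = (200, 135, -0.22); C−A = (155, 110, -0.15).
Solve a·Δx + b·Δy = Δh: det = 200·110 − 155·135 = 1075.
∂h/∂x = [(-0.22)·110 − (-0.15)·135] / 1075 = -0.003674
∂h/∂y = [200·(-0.15) − 155·(-0.22)] / 1075 = +0.003814
Head at (-10, 200) = 191.08 + (-0.003674)·(-10) + (+0.003814)·(130) = 191.61 m.
That is higher than the 190.86 m at B, so the point is upgradient.

upgradient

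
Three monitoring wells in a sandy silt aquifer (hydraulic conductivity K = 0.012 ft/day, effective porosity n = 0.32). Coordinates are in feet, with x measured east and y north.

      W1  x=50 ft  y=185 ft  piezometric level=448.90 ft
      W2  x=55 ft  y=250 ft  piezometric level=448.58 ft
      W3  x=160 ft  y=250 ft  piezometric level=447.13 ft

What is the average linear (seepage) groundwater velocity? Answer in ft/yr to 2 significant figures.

With h = a·x + b·y + c and W1 as origin, the differences give:
  5·a + 65·b = -0.32
  110·a + 65·b = -1.77
Eliminate b (×65 and ×65, subtract): -6825·a = 94.250 → a = ∂h/∂x = -0.01381
Back-substitute: b = ∂h/∂y = -0.003861.
|∇h| = √(-0.01381² + -0.003861²) = 0.01434
Seepage velocity v = K·i/n = 0.012 × 0.01434 / 0.32 = 0.0005378 ft/day = 0.1964 ft/yr.

0.20 ft/yr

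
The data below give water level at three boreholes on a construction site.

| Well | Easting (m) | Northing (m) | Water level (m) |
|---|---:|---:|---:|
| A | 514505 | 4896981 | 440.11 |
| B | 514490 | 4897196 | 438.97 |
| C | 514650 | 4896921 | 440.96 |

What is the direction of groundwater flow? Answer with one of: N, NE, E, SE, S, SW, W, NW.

Differences from A: to B (Δx, Δy, Δh) = (-15, 215, -1.14); to C = (145, -60, +0.85).
Determinant of the coordinate differences = (-15)·(-60) − 145·215 = -30275.
∂h/∂x = [(-1.14)·(-60) − (+0.85)·215] / -30275 = +0.003777
∂h/∂y = [(-15)·(+0.85) − 145·(-1.14)] / -30275 = -0.005039
Flow = −∇h = (-0.003777 east, +0.005039 north), which points northwest.

NW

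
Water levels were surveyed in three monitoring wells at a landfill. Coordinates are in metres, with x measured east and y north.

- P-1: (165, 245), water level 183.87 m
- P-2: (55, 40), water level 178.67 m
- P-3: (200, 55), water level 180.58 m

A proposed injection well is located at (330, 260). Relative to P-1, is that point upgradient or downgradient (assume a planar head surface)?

upgradient

Three-point gradient (reference P-1): Δ to P-2 = (-110, -205, -5.20), Δ to P-3 = (35, -190, -3.29).
∂h/∂x = +0.01117, ∂h/∂y = +0.01937 (det = 28075).
Head at (330, 260) = 183.87 + (+0.01117)·(165) + (+0.01937)·(15) = 186.00 m.
That is higher than the 183.87 m at P-1, so the point is upgradient.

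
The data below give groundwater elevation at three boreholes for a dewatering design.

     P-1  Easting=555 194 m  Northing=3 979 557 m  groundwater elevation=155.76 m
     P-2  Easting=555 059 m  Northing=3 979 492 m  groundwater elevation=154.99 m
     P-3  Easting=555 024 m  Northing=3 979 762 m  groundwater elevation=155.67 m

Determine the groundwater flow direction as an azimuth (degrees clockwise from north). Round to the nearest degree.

With h = a·x + b·y + c and P-1 as origin, the differences give:
  (-135)·a + (-65)·b = -0.77
  (-170)·a + 205·b = -0.09
Eliminate b (×205 and ×(-65), subtract): -38725·a = -163.700 → a = ∂h/∂x = +0.004227
Back-substitute: b = ∂h/∂y = +0.003066.
Flow direction (−∇h) has components (-0.004227 E, -0.003066 N).
Azimuth = atan2(E, N) = atan2(-0.004227, -0.003066) = 234.0° ≈ 234°.

234°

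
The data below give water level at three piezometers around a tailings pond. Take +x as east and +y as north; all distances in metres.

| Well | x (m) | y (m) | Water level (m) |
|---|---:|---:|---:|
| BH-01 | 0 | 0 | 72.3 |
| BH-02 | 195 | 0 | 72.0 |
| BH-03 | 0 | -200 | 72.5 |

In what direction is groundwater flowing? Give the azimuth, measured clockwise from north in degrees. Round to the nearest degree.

057°

∂h/∂x = (72.0 − 72.3) / (195 − 0) = -0.001538
∂h/∂y = (72.5 − 72.3) / (-200 − 0) = -0.001000
Flow direction (−∇h) has components (+0.001538 E, +0.001000 N).
Azimuth = atan2(E, N) = atan2(+0.001538, +0.001000) = 57.0° ≈ 057°.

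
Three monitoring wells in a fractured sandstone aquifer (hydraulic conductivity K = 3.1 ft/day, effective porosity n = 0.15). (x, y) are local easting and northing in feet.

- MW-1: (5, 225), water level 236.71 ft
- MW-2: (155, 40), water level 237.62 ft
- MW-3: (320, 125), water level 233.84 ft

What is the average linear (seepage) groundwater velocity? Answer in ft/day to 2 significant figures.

Differences from MW-1: to MW-2 (Δx, Δy, Δh) = (150, -185, +0.91); to MW-3 = (315, -100, -2.87).
Determinant of the coordinate differences = 150·(-100) − 315·(-185) = 43275.
∂h/∂x = [(+0.91)·(-100) − (-2.87)·(-185)] / 43275 = -0.01437
∂h/∂y = [150·(-2.87) − 315·(+0.91)] / 43275 = -0.01657
|∇h| = √(-0.01437² + -0.01657²) = 0.02193
Seepage velocity v = K·i/n = 3.1 × 0.02193 / 0.15 = 0.4532 ft/day.

0.45 ft/day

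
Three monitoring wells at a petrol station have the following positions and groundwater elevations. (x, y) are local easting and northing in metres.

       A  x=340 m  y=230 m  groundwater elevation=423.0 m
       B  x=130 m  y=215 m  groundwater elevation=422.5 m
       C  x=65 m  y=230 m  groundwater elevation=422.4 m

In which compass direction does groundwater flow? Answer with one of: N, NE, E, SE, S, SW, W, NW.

SW

Taking A as reference: B−A = (-210, -15, -0.5); C−A = (-275, 0, -0.6).
Determinant of the coordinate differences = (-210)·0 − (-275)·(-15) = -4125.
∂h/∂x = [(-0.5)·0 − (-0.6)·(-15)] / -4125 = +0.002182
∂h/∂y = [(-210)·(-0.6) − (-275)·(-0.5)] / -4125 = +0.002788
Flow = −∇h = (-0.002182 east, -0.002788 north), which points southwest.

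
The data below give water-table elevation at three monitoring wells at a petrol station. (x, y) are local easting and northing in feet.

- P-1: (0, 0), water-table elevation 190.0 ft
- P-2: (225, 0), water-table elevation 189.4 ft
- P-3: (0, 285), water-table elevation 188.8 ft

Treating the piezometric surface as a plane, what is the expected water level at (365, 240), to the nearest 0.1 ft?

188.0 ft

∂h/∂x = (189.4 − 190.0) / (225 − 0) = -0.002667
∂h/∂y = (188.8 − 190.0) / (285 − 0) = -0.004211
h(365, 240) = 190.0 + (-0.002667)·(365) + (-0.004211)·(240) = 190.0 -0.973 -1.011 = 188.016 ft.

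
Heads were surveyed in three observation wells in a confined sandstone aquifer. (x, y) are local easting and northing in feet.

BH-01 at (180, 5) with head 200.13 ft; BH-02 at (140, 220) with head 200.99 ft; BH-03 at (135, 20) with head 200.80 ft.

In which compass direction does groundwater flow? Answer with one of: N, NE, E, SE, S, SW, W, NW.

Taking BH-01 as reference: BH-02−BH-01 = (-40, 215, +0.86); BH-03−BH-01 = (-45, 15, +0.67).
Determinant of the coordinate differences = (-40)·15 − (-45)·215 = 9075.
∂h/∂x = [(+0.86)·15 − (+0.67)·215] / 9075 = -0.01445
∂h/∂y = [(-40)·(+0.67) − (-45)·(+0.86)] / 9075 = +0.001311
Flow = −∇h = (+0.01445 east, -0.001311 north), which points east.

E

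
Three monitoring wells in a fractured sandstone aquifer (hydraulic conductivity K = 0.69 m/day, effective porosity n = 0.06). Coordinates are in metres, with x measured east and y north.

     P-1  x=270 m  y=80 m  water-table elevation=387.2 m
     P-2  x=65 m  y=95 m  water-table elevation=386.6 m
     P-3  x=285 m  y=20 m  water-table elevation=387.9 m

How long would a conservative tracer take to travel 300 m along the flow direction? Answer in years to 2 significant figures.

6.3 years

Three-point gradient (reference P-1): Δ to P-2 = (-205, 15, -0.6), Δ to P-3 = (15, -60, +0.7).
∂h/∂x = +0.002112, ∂h/∂y = -0.01114 (det = 12075).
|∇h| = √(0.002112² + -0.01114²) = 0.01134
Seepage velocity v = K·i/n = 0.69 × 0.01134 / 0.06 = 0.1304 m/day.
t = 300 / 0.1304 = 2301 days = 6.3 years.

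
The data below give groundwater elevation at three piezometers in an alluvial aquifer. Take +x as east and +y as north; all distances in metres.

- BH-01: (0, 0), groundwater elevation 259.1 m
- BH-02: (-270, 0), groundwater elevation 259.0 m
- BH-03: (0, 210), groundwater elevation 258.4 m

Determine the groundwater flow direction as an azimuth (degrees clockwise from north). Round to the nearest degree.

∂h/∂x = (259.0 − 259.1) / (-270 − 0) = +0.0003704
∂h/∂y = (258.4 − 259.1) / (210 − 0) = -0.003333
Flow direction (−∇h) has components (-0.0003704 E, +0.003333 N).
Azimuth = atan2(E, N) = atan2(-0.0003704, +0.003333) = 353.7° ≈ 354°.

354°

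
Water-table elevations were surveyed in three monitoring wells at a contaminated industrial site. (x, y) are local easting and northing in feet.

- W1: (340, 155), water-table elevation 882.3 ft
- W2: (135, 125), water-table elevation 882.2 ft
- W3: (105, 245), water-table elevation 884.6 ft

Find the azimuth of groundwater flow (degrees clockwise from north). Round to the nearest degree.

173°

Three-point gradient (reference W1): Δ to W2 = (-205, -30, -0.1), Δ to W3 = (-235, 90, +2.3).
∂h/∂x = -0.002353, ∂h/∂y = +0.01941 (det = -25500).
Flow direction (−∇h) has components (+0.002353 E, -0.01941 N).
Azimuth = atan2(E, N) = atan2(+0.002353, -0.01941) = 173.1° ≈ 173°.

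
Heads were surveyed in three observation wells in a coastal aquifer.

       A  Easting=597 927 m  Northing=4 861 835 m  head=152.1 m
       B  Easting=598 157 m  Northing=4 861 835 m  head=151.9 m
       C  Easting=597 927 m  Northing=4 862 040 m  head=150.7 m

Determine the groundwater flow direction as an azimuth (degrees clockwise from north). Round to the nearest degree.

007°

∂h/∂x = (151.9 − 152.1) / (598157 − 597927) = -0.0008696
∂h/∂y = (150.7 − 152.1) / (4862040 − 4861835) = -0.006829
Flow direction (−∇h) has components (+0.0008696 E, +0.006829 N).
Azimuth = atan2(E, N) = atan2(+0.0008696, +0.006829) = 7.3° ≈ 007°.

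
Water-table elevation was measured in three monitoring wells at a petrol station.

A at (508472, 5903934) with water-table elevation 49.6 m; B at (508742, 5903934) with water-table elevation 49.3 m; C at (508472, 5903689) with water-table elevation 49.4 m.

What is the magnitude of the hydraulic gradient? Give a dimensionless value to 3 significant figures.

∂h/∂x = (49.3 − 49.6) / (508742 − 508472) = -0.001111
∂h/∂y = (49.4 − 49.6) / (5903689 − 5903934) = +0.0008163
|∇h| = √(-0.001111² + 0.0008163²) = 0.001379

0.00138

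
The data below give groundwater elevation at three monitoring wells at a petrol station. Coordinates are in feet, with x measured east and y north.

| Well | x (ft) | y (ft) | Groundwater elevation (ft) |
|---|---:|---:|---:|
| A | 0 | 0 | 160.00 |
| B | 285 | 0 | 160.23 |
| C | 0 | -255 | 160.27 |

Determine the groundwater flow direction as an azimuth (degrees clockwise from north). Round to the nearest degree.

∂h/∂x = (160.23 − 160.00) / (285 − 0) = +0.0008070
∂h/∂y = (160.27 − 160.00) / (-255 − 0) = -0.001059
Flow direction (−∇h) has components (-0.0008070 E, +0.001059 N).
Azimuth = atan2(E, N) = atan2(-0.0008070, +0.001059) = 322.7° ≈ 323°.

323°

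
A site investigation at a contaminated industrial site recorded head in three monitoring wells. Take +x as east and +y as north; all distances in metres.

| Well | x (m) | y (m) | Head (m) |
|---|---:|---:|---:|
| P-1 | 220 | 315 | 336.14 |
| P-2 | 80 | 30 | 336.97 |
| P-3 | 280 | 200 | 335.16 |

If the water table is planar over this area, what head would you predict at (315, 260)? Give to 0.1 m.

334.9 m

Taking P-1 as reference: P-2−P-1 = (-140, -285, +0.83); P-3−P-1 = (60, -115, -0.98).
Determinant of the coordinate differences = (-140)·(-115) − 60·(-285) = 33200.
∂h/∂x = [(+0.83)·(-115) − (-0.98)·(-285)] / 33200 = -0.01129
∂h/∂y = [(-140)·(-0.98) − 60·(+0.83)] / 33200 = +0.002633
h(315, 260) = 336.14 + (-0.01129)·(95) + (+0.002633)·(-55) = 336.14 -1.072 -0.145 = 334.923 m.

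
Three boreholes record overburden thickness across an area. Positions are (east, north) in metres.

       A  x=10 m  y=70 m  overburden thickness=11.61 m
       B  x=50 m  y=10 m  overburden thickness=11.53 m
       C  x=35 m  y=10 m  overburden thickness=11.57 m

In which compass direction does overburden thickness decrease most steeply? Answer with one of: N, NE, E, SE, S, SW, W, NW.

E

Differences from A: to B (Δx, Δy, Δh) = (40, -60, -0.08); to C = (25, -60, -0.04).
Solve a·Δx + b·Δy = Δd: det = 40·(-60) − 25·(-60) = -900.
∂d/∂x = [(-0.08)·(-60) − (-0.04)·(-60)] / -900 = -0.002667
∂d/∂y = [40·(-0.04) − 25·(-0.08)] / -900 = -0.0004444
Steepest decrease is along −∇f = (+0.002667 E, +0.0004444 N) → east.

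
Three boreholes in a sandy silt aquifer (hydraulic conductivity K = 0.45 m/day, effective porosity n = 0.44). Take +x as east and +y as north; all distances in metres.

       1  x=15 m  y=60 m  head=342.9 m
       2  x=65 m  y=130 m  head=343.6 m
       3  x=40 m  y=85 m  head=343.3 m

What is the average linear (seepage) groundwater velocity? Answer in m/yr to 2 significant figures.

Three-point gradient (reference 1): Δ to 2 = (50, 70, +0.7), Δ to 3 = (25, 25, +0.4).
∂h/∂x = +0.02100, ∂h/∂y = -0.005000 (det = -500).
|∇h| = √(0.02100² + -0.005000²) = 0.02159
Seepage velocity v = K·i/n = 0.45 × 0.02159 / 0.44 = 0.02208 m/day = 8.065 m/yr.

8.1 m/yr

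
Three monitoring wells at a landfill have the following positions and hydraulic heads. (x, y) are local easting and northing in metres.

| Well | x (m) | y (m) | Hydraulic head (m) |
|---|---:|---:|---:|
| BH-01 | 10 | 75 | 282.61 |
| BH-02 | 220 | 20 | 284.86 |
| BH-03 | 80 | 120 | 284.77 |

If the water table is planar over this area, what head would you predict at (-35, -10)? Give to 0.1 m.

280.0 m

Three-point gradient (reference BH-01): Δ to BH-02 = (210, -55, +2.25), Δ to BH-03 = (70, 45, +2.16).
∂h/∂x = +0.01655, ∂h/∂y = +0.02226 (det = 13300).
h(-35, -10) = 282.61 + (+0.01655)·(-45) + (+0.02226)·(-85) = 282.61 -0.745 -1.892 = 279.973 m.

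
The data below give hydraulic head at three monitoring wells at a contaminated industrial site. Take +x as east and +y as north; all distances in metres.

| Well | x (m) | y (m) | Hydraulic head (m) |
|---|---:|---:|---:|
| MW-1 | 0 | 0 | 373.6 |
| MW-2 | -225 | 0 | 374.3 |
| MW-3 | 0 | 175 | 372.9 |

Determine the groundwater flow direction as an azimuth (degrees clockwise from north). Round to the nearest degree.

038°

∂h/∂x = (374.3 − 373.6) / (-225 − 0) = -0.003111
∂h/∂y = (372.9 − 373.6) / (175 − 0) = -0.004000
Flow direction (−∇h) has components (+0.003111 E, +0.004000 N).
Azimuth = atan2(E, N) = atan2(+0.003111, +0.004000) = 37.9° ≈ 038°.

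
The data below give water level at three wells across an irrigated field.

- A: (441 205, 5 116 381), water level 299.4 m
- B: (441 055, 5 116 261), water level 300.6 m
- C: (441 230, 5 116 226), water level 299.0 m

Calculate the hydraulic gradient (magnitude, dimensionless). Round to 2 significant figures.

Taking A as reference: B−A = (-150, -120, +1.2); C−A = (25, -155, -0.4).
Determinant of the coordinate differences = (-150)·(-155) − 25·(-120) = 26250.
∂h/∂x = [(+1.2)·(-155) − (-0.4)·(-120)] / 26250 = -0.008914
∂h/∂y = [(-150)·(-0.4) − 25·(+1.2)] / 26250 = +0.001143
|∇h| = √(-0.008914² + 0.001143²) = 0.008987

0.0090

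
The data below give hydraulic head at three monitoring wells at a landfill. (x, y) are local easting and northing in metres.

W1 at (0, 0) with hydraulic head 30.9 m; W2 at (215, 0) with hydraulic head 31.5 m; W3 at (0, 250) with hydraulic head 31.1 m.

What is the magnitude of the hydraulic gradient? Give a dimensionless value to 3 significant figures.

∂h/∂x = (31.5 − 30.9) / (215 − 0) = +0.002791
∂h/∂y = (31.1 − 30.9) / (250 − 0) = +0.0008000
|∇h| = √(0.002791² + 0.0008000²) = 0.002903

0.00290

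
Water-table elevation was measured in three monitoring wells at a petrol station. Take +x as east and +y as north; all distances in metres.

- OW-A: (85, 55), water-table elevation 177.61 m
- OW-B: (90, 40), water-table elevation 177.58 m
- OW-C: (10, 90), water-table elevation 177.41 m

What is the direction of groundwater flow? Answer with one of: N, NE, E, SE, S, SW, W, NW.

With h = a·x + b·y + c and OW-A as origin, the differences give:
  5·a + (-15)·b = -0.03
  (-75)·a + 35·b = -0.20
Eliminate b (×35 and ×(-15), subtract): -950·a = -4.050 → a = ∂h/∂x = +0.004263
Back-substitute: b = ∂h/∂y = +0.003421.
Flow = −∇h = (-0.004263 east, -0.003421 north), which points southwest.

SW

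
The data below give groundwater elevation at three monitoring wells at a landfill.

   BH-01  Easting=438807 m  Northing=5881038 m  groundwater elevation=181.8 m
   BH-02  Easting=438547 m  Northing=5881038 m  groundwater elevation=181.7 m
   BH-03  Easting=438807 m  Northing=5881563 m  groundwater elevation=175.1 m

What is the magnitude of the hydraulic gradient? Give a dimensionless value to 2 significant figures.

0.013

∂h/∂x = (181.7 − 181.8) / (438547 − 438807) = +0.0003846
∂h/∂y = (175.1 − 181.8) / (5881563 − 5881038) = -0.01276
|∇h| = √(0.0003846² + -0.01276²) = 0.01277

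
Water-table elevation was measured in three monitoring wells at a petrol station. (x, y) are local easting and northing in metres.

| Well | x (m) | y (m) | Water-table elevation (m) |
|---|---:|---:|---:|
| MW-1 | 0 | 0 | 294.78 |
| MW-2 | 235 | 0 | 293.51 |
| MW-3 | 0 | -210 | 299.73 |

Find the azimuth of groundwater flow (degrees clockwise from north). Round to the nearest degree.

∂h/∂x = (293.51 − 294.78) / (235 − 0) = -0.005404
∂h/∂y = (299.73 − 294.78) / (-210 − 0) = -0.02357
Flow direction (−∇h) has components (+0.005404 E, +0.02357 N).
Azimuth = atan2(E, N) = atan2(+0.005404, +0.02357) = 12.9° ≈ 013°.

013°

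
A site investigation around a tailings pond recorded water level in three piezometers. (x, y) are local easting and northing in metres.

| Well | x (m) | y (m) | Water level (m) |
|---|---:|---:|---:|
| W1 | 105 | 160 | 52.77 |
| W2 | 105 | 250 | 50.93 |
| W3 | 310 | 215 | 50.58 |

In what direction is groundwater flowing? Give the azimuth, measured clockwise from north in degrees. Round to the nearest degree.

014°

Taking W1 as reference: W2−W1 = (0, 90, -1.84); W3−W1 = (205, 55, -2.19).
Solve a·Δx + b·Δy = Δh: det = 0·55 − 205·90 = -18450.
∂h/∂x = [(-1.84)·55 − (-2.19)·90] / -18450 = -0.005198
∂h/∂y = [0·(-2.19) − 205·(-1.84)] / -18450 = -0.02044
Flow direction (−∇h) has components (+0.005198 E, +0.02044 N).
Azimuth = atan2(E, N) = atan2(+0.005198, +0.02044) = 14.3° ≈ 014°.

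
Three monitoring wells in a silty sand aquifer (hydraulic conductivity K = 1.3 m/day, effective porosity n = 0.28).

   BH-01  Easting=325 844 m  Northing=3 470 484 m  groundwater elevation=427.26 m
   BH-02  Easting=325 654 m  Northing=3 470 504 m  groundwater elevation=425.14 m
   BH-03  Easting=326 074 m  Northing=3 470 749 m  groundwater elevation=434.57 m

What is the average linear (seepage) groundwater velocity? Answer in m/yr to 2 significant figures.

35 m/yr

Taking BH-01 as reference: BH-02−BH-01 = (-190, 20, -2.12); BH-03−BH-01 = (230, 265, +7.31).
Determinant of the coordinate differences = (-190)·265 − 230·20 = -54950.
∂h/∂x = [(-2.12)·265 − (+7.31)·20] / -54950 = +0.01288
∂h/∂y = [(-190)·(+7.31) − 230·(-2.12)] / -54950 = +0.01640
|∇h| = √(0.01288² + 0.01640²) = 0.02085
Seepage velocity v = K·i/n = 1.3 × 0.02085 / 0.28 = 0.0968 m/day = 35.36 m/yr.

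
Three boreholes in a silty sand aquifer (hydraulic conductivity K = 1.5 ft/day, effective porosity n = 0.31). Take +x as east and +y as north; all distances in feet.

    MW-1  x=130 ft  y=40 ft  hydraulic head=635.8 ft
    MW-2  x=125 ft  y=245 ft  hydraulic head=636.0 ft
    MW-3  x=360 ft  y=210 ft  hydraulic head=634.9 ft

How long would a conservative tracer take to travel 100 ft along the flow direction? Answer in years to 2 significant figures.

12 years

Differences from MW-1: to MW-2 (Δx, Δy, Δh) = (-5, 205, +0.2); to MW-3 = (230, 170, -0.9).
Solve a·Δx + b·Δy = Δh: det = (-5)·170 − 230·205 = -48000.
∂h/∂x = [(+0.2)·170 − (-0.9)·205] / -48000 = -0.004552
∂h/∂y = [(-5)·(-0.9) − 230·(+0.2)] / -48000 = +0.0008646
|∇h| = √(-0.004552² + 0.0008646²) = 0.004633
Seepage velocity v = K·i/n = 1.5 × 0.004633 / 0.31 = 0.02242 ft/day.
t = 100 / 0.02242 = 4460 days = 12.2 years.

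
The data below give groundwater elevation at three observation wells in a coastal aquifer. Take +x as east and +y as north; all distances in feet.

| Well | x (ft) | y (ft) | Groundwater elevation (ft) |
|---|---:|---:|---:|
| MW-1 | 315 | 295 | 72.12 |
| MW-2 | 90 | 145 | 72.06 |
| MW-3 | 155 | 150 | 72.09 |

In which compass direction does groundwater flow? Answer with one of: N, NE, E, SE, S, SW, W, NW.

NW

Differences from MW-1: to MW-2 (Δx, Δy, Δh) = (-225, -150, -0.06); to MW-3 = (-160, -145, -0.03).
Determinant of the coordinate differences = (-225)·(-145) − (-160)·(-150) = 8625.
∂h/∂x = [(-0.06)·(-145) − (-0.03)·(-150)] / 8625 = +0.0004870
∂h/∂y = [(-225)·(-0.03) − (-160)·(-0.06)] / 8625 = -0.0003304
Flow = −∇h = (-0.0004870 east, +0.0003304 north), which points northwest.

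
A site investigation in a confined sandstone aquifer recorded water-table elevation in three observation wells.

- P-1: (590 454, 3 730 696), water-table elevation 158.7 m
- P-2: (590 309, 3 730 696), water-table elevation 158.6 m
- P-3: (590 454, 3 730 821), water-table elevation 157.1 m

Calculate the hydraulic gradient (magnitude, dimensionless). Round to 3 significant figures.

∂h/∂x = (158.6 − 158.7) / (590309 − 590454) = +0.0006897
∂h/∂y = (157.1 − 158.7) / (3730821 − 3730696) = -0.01280
|∇h| = √(0.0006897² + -0.01280²) = 0.01282

0.0128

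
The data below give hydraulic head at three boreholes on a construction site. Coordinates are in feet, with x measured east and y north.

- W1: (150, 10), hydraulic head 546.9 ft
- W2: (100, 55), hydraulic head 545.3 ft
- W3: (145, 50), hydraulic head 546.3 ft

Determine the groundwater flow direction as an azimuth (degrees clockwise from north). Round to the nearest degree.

301°

Differences from W1: to W2 (Δx, Δy, Δh) = (-50, 45, -1.6); to W3 = (-5, 40, -0.6).
Solve a·Δx + b·Δy = Δh: det = (-50)·40 − (-5)·45 = -1775.
∂h/∂x = [(-1.6)·40 − (-0.6)·45] / -1775 = +0.02085
∂h/∂y = [(-50)·(-0.6) − (-5)·(-1.6)] / -1775 = -0.01239
Flow direction (−∇h) has components (-0.02085 E, +0.01239 N).
Azimuth = atan2(E, N) = atan2(-0.02085, +0.01239) = 300.7° ≈ 301°.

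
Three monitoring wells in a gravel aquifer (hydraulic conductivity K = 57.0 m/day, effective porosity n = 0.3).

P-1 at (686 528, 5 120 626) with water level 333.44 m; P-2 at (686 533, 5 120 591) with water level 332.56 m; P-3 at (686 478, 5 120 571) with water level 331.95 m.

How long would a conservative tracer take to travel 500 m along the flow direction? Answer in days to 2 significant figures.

Differences from P-1: to P-2 (Δx, Δy, Δh) = (5, -35, -0.88); to P-3 = (-50, -55, -1.49).
Determinant of the coordinate differences = 5·(-55) − (-50)·(-35) = -2025.
∂h/∂x = [(-0.88)·(-55) − (-1.49)·(-35)] / -2025 = +0.001852
∂h/∂y = [5·(-1.49) − (-50)·(-0.88)] / -2025 = +0.02541
|∇h| = √(0.001852² + 0.02541²) = 0.02548
Seepage velocity v = K·i/n = 57.0 × 0.02548 / 0.3 = 4.841 m/day.
t = 500 / 4.841 = 103.3 days.

100 days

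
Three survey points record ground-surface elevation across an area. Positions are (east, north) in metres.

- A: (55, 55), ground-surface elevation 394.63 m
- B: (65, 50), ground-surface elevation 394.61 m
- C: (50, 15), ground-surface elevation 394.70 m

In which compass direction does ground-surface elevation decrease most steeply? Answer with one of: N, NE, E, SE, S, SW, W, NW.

NE

Taking A as reference: B−A = (10, -5, -0.02); C−A = (-5, -40, +0.07).
Solve a·Δx + b·Δy = Δz: det = 10·(-40) − (-5)·(-5) = -425.
∂z/∂x = [(-0.02)·(-40) − (+0.07)·(-5)] / -425 = -0.002706
∂z/∂y = [10·(+0.07) − (-5)·(-0.02)] / -425 = -0.001412
Steepest decrease is along −∇f = (+0.002706 E, +0.001412 N) → northeast.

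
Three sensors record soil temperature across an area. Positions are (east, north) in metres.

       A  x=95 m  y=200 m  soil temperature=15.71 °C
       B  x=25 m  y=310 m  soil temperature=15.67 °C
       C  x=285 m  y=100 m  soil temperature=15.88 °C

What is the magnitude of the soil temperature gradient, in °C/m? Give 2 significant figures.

Differences from A: to B (Δx, Δy, Δh) = (-70, 110, -0.04); to C = (190, -100, +0.17).
Solve a·Δx + b·Δy = ΔT: det = (-70)·(-100) − 190·110 = -13900.
∂T/∂x = [(-0.04)·(-100) − (+0.17)·110] / -13900 = +0.001058
∂T/∂y = [(-70)·(+0.17) − 190·(-0.04)] / -13900 = +0.0003094
|∇f| = √(0.001058² + 0.0003094²) = 0.001102 °C/m

0.0011 °C/m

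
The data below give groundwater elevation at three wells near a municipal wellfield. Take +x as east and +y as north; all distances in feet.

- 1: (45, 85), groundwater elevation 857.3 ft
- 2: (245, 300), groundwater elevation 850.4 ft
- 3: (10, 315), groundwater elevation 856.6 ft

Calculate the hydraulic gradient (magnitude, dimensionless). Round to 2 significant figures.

0.028

Differences from 1: to 2 (Δx, Δy, Δh) = (200, 215, -6.9); to 3 = (-35, 230, -0.7).
Determinant of the coordinate differences = 200·230 − (-35)·215 = 53525.
∂h/∂x = [(-6.9)·230 − (-0.7)·215] / 53525 = -0.02684
∂h/∂y = [200·(-0.7) − (-35)·(-6.9)] / 53525 = -0.007128
|∇h| = √(-0.02684² + -0.007128²) = 0.02777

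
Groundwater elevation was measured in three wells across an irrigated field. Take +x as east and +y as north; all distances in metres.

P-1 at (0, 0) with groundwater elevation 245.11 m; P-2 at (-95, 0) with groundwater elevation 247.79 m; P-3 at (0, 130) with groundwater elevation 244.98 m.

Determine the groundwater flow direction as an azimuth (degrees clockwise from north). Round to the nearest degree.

∂h/∂x = (247.79 − 245.11) / (-95 − 0) = -0.02821
∂h/∂y = (244.98 − 245.11) / (130 − 0) = -0.001000
Flow direction (−∇h) has components (+0.02821 E, +0.001000 N).
Azimuth = atan2(E, N) = atan2(+0.02821, +0.001000) = 88.0° ≈ 088°.

088°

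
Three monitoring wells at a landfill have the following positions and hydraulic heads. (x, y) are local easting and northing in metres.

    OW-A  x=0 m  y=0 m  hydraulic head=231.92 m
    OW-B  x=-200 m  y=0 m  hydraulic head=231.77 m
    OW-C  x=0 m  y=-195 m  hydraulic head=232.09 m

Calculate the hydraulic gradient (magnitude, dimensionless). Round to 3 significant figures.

0.00115

∂h/∂x = (231.77 − 231.92) / (-200 − 0) = +0.0007500
∂h/∂y = (232.09 − 231.92) / (-195 − 0) = -0.0008718
|∇h| = √(0.0007500² + -0.0008718²) = 0.00115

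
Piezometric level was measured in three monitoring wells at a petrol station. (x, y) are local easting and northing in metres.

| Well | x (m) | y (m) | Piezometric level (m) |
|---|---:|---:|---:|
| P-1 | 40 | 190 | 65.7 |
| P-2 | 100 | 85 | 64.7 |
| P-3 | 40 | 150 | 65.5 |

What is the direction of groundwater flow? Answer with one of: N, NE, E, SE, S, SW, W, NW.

SE

Differences from P-1: to P-2 (Δx, Δy, Δh) = (60, -105, -1.0); to P-3 = (0, -40, -0.2).
Solve a·Δx + b·Δy = Δh: det = 60·(-40) − 0·(-105) = -2400.
∂h/∂x = [(-1.0)·(-40) − (-0.2)·(-105)] / -2400 = -0.007917
∂h/∂y = [60·(-0.2) − 0·(-1.0)] / -2400 = +0.005000
Flow = −∇h = (+0.007917 east, -0.005000 north), which points southeast.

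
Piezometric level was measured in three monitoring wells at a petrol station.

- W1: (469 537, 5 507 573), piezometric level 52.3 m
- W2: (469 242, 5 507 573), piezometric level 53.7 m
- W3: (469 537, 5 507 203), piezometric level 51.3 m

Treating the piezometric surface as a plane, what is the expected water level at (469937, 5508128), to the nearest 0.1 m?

∂h/∂x = (53.7 − 52.3) / (469242 − 469537) = -0.004746
∂h/∂y = (51.3 − 52.3) / (5507203 − 5507573) = +0.002703
h(469937, 5508128) = 52.3 + (-0.004746)·(400) + (+0.002703)·(555) = 52.3 -1.898 +1.500 = 51.902 m.

51.9 m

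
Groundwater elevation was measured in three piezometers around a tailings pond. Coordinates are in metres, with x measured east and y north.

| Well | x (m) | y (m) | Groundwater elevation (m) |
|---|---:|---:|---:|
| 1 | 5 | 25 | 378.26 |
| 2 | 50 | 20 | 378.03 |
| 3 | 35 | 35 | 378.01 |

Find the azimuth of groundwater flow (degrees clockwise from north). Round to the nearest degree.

039°

Three-point gradient (reference 1): Δ to 2 = (45, -5, -0.23), Δ to 3 = (30, 10, -0.25).
∂h/∂x = -0.005917, ∂h/∂y = -0.007250 (det = 600).
Flow direction (−∇h) has components (+0.005917 E, +0.007250 N).
Azimuth = atan2(E, N) = atan2(+0.005917, +0.007250) = 39.2° ≈ 039°.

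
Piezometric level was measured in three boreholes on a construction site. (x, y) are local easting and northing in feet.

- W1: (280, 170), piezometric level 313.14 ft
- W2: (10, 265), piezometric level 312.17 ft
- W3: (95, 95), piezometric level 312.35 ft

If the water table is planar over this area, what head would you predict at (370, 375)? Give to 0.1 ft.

313.7 ft

With h = a·x + b·y + c and W1 as origin, the differences give:
  (-270)·a + 95·b = -0.97
  (-185)·a + (-75)·b = -0.79
Eliminate b (×(-75) and ×95, subtract): 37825·a = 147.800 → a = ∂h/∂x = +0.003907
Back-substitute: b = ∂h/∂y = +0.0008949.
h(370, 375) = 313.14 + (+0.003907)·(90) + (+0.0008949)·(205) = 313.14 +0.352 +0.183 = 313.675 ft.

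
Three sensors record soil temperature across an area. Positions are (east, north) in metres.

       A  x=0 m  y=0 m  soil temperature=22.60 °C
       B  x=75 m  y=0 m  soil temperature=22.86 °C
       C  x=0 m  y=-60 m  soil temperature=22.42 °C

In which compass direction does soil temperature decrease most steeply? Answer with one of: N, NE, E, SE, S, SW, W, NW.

∂T/∂x = (22.86 − 22.60) / (75 − 0) = +0.003467
∂T/∂y = (22.42 − 22.60) / (-60 − 0) = +0.003000
Steepest decrease is along −∇f = (-0.003467 E, -0.003000 N) → southwest.

SW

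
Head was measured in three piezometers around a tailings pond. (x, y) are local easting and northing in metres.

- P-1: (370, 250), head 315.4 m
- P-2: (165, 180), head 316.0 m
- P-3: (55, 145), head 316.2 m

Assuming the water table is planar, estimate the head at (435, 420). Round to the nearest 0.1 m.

Differences from P-1: to P-2 (Δx, Δy, Δh) = (-205, -70, +0.6); to P-3 = (-315, -105, +0.8).
Determinant of the coordinate differences = (-205)·(-105) − (-315)·(-70) = -525.
∂h/∂x = [(+0.6)·(-105) − (+0.8)·(-70)] / -525 = +0.01333
∂h/∂y = [(-205)·(+0.8) − (-315)·(+0.6)] / -525 = -0.04762
h(435, 420) = 315.4 + (+0.01333)·(65) + (-0.04762)·(170) = 315.4 +0.867 -8.095 = 308.171 m.

308.2 m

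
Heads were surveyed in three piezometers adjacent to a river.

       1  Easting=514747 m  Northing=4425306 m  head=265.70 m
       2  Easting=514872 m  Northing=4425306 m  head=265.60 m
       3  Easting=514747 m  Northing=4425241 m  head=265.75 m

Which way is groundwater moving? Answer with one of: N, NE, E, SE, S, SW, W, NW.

∂h/∂x = (265.60 − 265.70) / (514872 − 514747) = -0.0008000
∂h/∂y = (265.75 − 265.70) / (4425241 − 4425306) = -0.0007692
Flow = −∇h = (+0.0008000 east, +0.0007692 north), which points northeast.

NE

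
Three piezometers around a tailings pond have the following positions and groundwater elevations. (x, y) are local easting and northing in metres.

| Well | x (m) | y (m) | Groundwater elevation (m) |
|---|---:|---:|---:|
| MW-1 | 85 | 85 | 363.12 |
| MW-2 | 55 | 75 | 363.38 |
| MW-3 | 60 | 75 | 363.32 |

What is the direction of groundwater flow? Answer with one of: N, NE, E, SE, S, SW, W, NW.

Taking MW-1 as reference: MW-2−MW-1 = (-30, -10, +0.26); MW-3−MW-1 = (-25, -10, +0.20).
Solve a·Δx + b·Δy = Δh: det = (-30)·(-10) − (-25)·(-10) = 50.
∂h/∂x = [(+0.26)·(-10) − (+0.20)·(-10)] / 50 = -0.01200
∂h/∂y = [(-30)·(+0.20) − (-25)·(+0.26)] / 50 = +0.01000
Flow = −∇h = (+0.01200 east, -0.01000 north), which points southeast.

SE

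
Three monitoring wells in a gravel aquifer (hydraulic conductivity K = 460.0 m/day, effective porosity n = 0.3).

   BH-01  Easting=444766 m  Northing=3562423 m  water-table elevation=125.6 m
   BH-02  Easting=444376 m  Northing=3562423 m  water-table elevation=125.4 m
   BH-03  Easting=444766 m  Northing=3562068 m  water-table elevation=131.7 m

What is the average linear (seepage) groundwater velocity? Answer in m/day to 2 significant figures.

∂h/∂x = (125.4 − 125.6) / (444376 − 444766) = +0.0005128
∂h/∂y = (131.7 − 125.6) / (3562068 − 3562423) = -0.01718
|∇h| = √(0.0005128² + -0.01718²) = 0.01719
Seepage velocity v = K·i/n = 460.0 × 0.01719 / 0.3 = 26.36 m/day.

26 m/day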